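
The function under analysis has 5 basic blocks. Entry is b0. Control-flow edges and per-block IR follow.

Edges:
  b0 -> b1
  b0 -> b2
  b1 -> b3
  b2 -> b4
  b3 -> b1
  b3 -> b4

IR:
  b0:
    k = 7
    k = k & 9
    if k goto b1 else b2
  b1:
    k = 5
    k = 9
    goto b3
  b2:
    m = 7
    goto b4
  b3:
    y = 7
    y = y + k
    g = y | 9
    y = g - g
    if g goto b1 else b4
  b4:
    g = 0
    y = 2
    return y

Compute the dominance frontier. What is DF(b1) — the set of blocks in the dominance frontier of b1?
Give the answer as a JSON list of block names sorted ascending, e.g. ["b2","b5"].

Answer: ["b1", "b4"]

Working:
idom tree: b1←b0 b2←b0 b3←b1 b4←b0
Dom∩ at merges:
  b1: preds {b0,b3}: {b0} ∩ {b0,b1,b3} = {b0}; idom=b0
  b4: preds {b2,b3}: {b0,b2} ∩ {b0,b1,b3} = {b0}; idom=b0

DF derivation:
  join b1 pred b0: · stop@b0
  join b1 pred b3: b3→b1 stop@b0
  join b4 pred b2: b2 stop@b0
  join b4 pred b3: b3→b1 stop@b0
  b0 → ∅
  b1 → {b1,b4}
  b2 → {b4}
  b3 → {b1,b4}
  b4 → ∅

DF(b1) = ["b1", "b4"]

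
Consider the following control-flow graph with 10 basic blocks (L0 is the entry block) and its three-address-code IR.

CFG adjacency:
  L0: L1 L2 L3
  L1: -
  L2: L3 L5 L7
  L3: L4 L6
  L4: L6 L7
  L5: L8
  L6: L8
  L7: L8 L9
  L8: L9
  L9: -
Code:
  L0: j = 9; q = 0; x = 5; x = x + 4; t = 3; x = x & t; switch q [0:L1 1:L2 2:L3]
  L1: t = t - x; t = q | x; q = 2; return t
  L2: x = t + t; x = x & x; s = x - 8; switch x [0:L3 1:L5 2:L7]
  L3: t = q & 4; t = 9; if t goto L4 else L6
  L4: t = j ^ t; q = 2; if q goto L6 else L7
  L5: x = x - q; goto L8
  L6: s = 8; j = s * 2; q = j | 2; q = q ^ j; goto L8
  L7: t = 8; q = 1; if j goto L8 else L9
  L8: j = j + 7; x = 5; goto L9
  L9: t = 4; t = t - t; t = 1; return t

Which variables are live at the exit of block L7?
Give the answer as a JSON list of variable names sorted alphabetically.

def/use:
  L0: def={j,q,t,x} ue=∅
  L1: def={q,t} ue={q,t,x}
  L2: def={s,x} ue={t}
  L3: def={t} ue={q}
  L4: def={q,t} ue={j,t}
  L5: def={x} ue={q,x}
  L6: def={j,q,s} ue=∅
  L7: def={q,t} ue={j}
  L8: def={j,x} ue={j}
  L9: def={t} ue=∅

Backward fixpoint:
  L0 li=∅ lo={j,q,t,x}
  L1 li={q,t,x} lo=∅
  L2 li={j,q,t} lo={j,q,x}
  L3 li={j,q} lo={j,t}
  L4 li={j,t} lo={j}
  L5 li={j,q,x} lo={j}
  L6 li=∅ lo={j}
  L7 li={j} lo={j}
  L8 li={j} lo=∅
  L9 li=∅ lo=∅

live-out(L7) = ["j"]

Answer: ["j"]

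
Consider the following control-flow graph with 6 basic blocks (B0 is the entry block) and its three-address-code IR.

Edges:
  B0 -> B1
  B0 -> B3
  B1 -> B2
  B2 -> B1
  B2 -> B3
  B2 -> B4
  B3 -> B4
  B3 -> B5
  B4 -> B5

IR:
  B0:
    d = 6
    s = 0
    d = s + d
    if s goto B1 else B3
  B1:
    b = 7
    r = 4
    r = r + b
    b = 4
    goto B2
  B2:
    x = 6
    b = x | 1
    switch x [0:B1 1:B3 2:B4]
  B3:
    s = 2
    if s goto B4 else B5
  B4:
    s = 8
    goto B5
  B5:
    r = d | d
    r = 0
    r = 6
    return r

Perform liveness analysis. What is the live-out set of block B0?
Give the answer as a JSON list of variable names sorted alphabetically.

Block summaries:
  B0 def {d,s} use ∅
  B1 def {b,r} use ∅
  B2 def {b,x} use ∅
  B3 def {s} use ∅
  B4 def {s} use ∅
  B5 def {r} use {d}

Live sets:
  B0: in=∅ out={d}
  B1: in={d} out={d}
  B2: in={d} out={d}
  B3: in={d} out={d}
  B4: in={d} out={d}
  B5: in={d} out=∅

live-out(B0) = ["d"]

Answer: ["d"]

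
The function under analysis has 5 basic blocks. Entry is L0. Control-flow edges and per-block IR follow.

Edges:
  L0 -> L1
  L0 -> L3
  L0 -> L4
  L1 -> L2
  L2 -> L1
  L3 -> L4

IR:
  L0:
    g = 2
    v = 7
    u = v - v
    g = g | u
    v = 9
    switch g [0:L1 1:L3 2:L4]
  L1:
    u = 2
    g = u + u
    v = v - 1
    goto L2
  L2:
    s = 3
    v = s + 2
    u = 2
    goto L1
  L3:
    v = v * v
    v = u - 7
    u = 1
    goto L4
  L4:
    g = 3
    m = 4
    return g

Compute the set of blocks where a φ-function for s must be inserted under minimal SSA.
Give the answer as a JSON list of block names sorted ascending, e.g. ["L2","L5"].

Answer: ["L1"]

Analysis:
idom tree: L1←L0 L2←L1 L3←L0 L4←L0
Dom∩ at merges:
  L1: preds {L0,L2}: {L0} ∩ {L0,L1,L2} = {L0}; idom=L0
  L4: preds {L0,L3}: {L0} ∩ {L0,L3} = {L0}; idom=L0

DF derivation:
  join L1 pred L0: · stop@L0
  join L1 pred L2: L2→L1 stop@L0
  join L4 pred L0: · stop@L0
  join L4 pred L3: L3 stop@L0
  L0: DF=∅
  L1: DF={L1}
  L2: DF={L1}
  L3: DF={L4}
  L4: DF=∅

φ for s: defs {L2}
  DF⁺ = {L1}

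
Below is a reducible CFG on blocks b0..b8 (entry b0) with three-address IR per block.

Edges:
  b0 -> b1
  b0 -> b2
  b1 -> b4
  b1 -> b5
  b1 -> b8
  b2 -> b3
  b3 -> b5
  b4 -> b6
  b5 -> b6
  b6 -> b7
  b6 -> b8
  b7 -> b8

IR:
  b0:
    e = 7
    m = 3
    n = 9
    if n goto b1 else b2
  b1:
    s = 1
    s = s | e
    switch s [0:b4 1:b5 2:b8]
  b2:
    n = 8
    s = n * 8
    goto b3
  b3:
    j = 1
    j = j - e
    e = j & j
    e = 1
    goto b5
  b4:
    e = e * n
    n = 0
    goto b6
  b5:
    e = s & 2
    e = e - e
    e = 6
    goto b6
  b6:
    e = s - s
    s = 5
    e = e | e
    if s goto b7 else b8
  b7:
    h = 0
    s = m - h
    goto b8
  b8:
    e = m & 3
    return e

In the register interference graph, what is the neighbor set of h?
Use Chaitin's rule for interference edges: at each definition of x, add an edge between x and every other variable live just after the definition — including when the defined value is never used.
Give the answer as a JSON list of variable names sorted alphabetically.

Answer: ["m"]

Working:
Block summaries:
  b0: {e,m,n} / ∅
  b1: {s} / {e}
  b2: {n,s} / ∅
  b3: {e,j} / {e}
  b4: {e,n} / {e,n}
  b5: {e} / {s}
  b6: {e,s} / {s}
  b7: {h,s} / {m}
  b8: {e} / {m}

Liveness:
  b0 li=∅ lo={e,m,n}
  b1 li={e,m,n} lo={e,m,n,s}
  b2 li={e,m} lo={e,m,s}
  b3 li={e,m,s} lo={m,s}
  b4 li={e,m,n,s} lo={m,s}
  b5 li={m,s} lo={m,s}
  b6 li={m,s} lo={m}
  b7 li={m} lo={m}
  b8 li={m} lo=∅

Interference:
  e: {j,m,n,s}
  h: {m}
  j: {e,m,s}
  m: {e,h,j,n,s}
  n: {e,m,s}
  s: {e,j,m,n}

N(h) = ["m"]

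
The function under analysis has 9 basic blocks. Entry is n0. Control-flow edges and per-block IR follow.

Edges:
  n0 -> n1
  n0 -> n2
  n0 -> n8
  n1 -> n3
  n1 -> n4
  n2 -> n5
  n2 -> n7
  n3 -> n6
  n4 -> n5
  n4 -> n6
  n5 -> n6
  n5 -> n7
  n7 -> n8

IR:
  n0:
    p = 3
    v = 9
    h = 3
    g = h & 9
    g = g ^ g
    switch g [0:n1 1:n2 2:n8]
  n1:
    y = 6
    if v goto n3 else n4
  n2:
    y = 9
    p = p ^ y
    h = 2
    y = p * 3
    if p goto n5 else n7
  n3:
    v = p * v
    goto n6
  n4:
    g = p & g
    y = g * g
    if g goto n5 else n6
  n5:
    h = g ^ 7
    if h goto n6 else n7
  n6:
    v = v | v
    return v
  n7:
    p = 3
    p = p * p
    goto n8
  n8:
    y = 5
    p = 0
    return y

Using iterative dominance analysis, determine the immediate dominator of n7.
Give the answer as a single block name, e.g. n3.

Answer: n0

Derivation:
idom tree: n1←n0 n2←n0 n3←n1 n4←n1 n5←n0 n6←n0 n7←n0 n8←n0
Dom∩ at merges:
  n5: preds {n2,n4}: {n0,n2} ∩ {n0,n1,n4} = {n0}; idom=n0
  n6: preds {n3,n4,n5}: {n0,n1,n3} ∩ {n0,n1,n4} ∩ {n0,n5} = {n0}; idom=n0
  n7: preds {n2,n5}: {n0,n2} ∩ {n0,n5} = {n0}; idom=n0
  n8: preds {n0,n7}: {n0} ∩ {n0,n7} = {n0}; idom=n0

idom(n7) = n0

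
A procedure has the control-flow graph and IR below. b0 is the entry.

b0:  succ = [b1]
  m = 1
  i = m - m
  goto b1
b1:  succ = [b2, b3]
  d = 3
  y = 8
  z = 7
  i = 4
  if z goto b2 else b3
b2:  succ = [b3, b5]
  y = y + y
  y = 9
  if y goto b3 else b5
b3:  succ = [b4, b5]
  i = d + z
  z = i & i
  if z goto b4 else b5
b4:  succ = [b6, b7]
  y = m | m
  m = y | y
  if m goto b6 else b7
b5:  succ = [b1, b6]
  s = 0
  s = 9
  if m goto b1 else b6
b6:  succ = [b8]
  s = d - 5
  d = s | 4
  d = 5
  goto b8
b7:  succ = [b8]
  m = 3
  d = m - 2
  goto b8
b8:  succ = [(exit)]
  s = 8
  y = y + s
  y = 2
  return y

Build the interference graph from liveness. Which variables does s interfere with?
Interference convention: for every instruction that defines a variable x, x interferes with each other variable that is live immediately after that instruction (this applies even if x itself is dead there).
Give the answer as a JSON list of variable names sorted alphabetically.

def/use:
  b0: def={i,m} ue=∅
  b1: def={d,i,y,z} ue=∅
  b2: def={y} ue={y}
  b3: def={i,z} ue={d,z}
  b4: def={m,y} ue={m}
  b5: def={s} ue={m}
  b6: def={d,s} ue={d}
  b7: def={d,m} ue=∅
  b8: def={s,y} ue={y}

Live sets:
  b0: in=∅ out={m}
  b1: in={m} out={d,m,y,z}
  b2: in={d,m,y,z} out={d,m,y,z}
  b3: in={d,m,y,z} out={d,m,y}
  b4: in={d,m} out={d,y}
  b5: in={d,m,y} out={d,m,y}
  b6: in={d,y} out={y}
  b7: in={y} out={y}
  b8: in={y} out=∅

Conflict graph:
  d — {i,m,s,y,z}
  i — {d,m,y,z}
  m — {d,i,s,y,z}
  s — {d,m,y}
  y — {d,i,m,s,z}
  z — {d,i,m,y}

N(s) = ["d", "m", "y"]

Answer: ["d", "m", "y"]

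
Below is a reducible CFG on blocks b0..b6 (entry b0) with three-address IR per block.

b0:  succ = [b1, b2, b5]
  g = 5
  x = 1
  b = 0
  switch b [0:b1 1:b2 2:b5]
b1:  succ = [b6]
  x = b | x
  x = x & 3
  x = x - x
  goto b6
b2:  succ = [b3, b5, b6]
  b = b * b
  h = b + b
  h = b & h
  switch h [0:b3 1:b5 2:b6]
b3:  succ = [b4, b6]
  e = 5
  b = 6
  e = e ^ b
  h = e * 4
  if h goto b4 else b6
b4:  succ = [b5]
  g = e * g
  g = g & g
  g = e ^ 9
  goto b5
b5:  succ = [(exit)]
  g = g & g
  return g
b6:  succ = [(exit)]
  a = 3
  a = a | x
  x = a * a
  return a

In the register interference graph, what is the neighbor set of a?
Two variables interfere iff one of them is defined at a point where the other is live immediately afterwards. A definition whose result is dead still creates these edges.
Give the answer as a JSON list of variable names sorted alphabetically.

def/use:
  b0: def={b,g,x} ue=∅
  b1: def={x} ue={b,x}
  b2: def={b,h} ue={b}
  b3: def={b,e,h} ue=∅
  b4: def={g} ue={e,g}
  b5: def={g} ue={g}
  b6: def={a,x} ue={x}

Backward fixpoint:
  b0: in=∅ out={b,g,x}
  b1: in={b,x} out={x}
  b2: in={b,g,x} out={g,x}
  b3: in={g,x} out={e,g,x}
  b4: in={e,g} out={g}
  b5: in={g} out=∅
  b6: in={x} out=∅

Interfere edges:
  a — {x}
  b — {e,g,h,x}
  e — {b,g,h,x}
  g — {b,e,h,x}
  h — {b,e,g,x}
  x — {a,b,e,g,h}

N(a) = ["x"]

Answer: ["x"]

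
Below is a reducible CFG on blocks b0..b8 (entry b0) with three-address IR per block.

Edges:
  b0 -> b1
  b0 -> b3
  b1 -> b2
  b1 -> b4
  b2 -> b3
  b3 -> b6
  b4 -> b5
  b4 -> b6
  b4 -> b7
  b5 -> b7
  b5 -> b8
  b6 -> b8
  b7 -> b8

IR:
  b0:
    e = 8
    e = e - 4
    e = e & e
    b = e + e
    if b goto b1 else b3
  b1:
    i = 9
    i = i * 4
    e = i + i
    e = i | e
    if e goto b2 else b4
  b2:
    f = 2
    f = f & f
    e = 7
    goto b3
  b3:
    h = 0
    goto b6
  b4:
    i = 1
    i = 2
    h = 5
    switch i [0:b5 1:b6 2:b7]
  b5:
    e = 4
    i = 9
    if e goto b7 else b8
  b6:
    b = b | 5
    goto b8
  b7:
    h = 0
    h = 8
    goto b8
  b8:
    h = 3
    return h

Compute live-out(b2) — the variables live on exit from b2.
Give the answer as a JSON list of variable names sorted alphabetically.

Answer: ["b"]

Working:
Block summaries:
  b0 def {b,e} use ∅
  b1 def {e,i} use ∅
  b2 def {e,f} use ∅
  b3 def {h} use ∅
  b4 def {h,i} use ∅
  b5 def {e,i} use ∅
  b6 def {b} use {b}
  b7 def {h} use ∅
  b8 def {h} use ∅

Liveness:
  b0: in=∅ out={b}
  b1: in={b} out={b}
  b2: in={b} out={b}
  b3: in={b} out={b}
  b4: in={b} out={b}
  b5: in=∅ out=∅
  b6: in={b} out=∅
  b7: in=∅ out=∅
  b8: in=∅ out=∅

live-out(b2) = ["b"]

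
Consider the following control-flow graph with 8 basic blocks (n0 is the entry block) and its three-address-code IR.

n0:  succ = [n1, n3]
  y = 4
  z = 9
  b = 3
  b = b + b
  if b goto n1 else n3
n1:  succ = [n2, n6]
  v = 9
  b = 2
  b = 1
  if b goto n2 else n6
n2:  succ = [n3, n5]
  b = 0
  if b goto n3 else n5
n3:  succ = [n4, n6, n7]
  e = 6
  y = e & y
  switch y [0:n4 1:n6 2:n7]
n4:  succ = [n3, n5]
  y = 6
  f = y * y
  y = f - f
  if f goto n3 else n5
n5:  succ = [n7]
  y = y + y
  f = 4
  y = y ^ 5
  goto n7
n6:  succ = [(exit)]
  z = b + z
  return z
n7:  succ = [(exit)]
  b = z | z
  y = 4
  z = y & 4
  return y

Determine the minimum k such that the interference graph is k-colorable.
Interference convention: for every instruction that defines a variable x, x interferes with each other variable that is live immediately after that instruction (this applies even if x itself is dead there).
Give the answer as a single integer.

Answer: 4

Derivation:
Block summaries:
  n0: def={b,y,z} ue=∅
  n1: def={b,v} ue=∅
  n2: def={b} ue=∅
  n3: def={e,y} ue={y}
  n4: def={f,y} ue=∅
  n5: def={f,y} ue={y}
  n6: def={z} ue={b,z}
  n7: def={b,y,z} ue={z}

Backward fixpoint:
  n0 li=∅ lo={b,y,z}
  n1 li={y,z} lo={b,y,z}
  n2 li={y,z} lo={b,y,z}
  n3 li={b,y,z} lo={b,z}
  n4 li={b,z} lo={b,y,z}
  n5 li={y,z} lo={z}
  n6 li={b,z} lo=∅
  n7 li={z} lo=∅

Conflict graph:
  b — {e,f,y,z}
  e — {b,y,z}
  f — {b,y,z}
  v — {y,z}
  y — {b,e,f,v,z}
  z — {b,e,f,v,y}

Registers:
  clique {b,e,y,z} ⇒ need ≥ 4
  4-colouring: R0={y}  R1={z}  R2={b,v}  R3={e,f}
  χ = 4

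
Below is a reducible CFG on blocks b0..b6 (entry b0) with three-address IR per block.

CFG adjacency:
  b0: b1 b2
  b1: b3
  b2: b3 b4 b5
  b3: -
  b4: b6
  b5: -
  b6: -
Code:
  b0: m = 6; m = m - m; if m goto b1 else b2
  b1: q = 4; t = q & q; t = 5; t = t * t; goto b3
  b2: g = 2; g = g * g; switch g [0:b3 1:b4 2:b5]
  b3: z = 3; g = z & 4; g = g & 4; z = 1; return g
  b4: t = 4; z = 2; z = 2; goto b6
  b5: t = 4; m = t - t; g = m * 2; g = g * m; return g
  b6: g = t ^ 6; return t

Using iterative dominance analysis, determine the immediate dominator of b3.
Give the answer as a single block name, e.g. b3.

idom tree: b1←b0 b2←b0 b3←b0 b4←b2 b5←b2 b6←b4
Join-block Dom:
  b3: preds {b1,b2}: {b0,b1} ∩ {b0,b2} = {b0}; idom=b0

idom(b3) = b0

Answer: b0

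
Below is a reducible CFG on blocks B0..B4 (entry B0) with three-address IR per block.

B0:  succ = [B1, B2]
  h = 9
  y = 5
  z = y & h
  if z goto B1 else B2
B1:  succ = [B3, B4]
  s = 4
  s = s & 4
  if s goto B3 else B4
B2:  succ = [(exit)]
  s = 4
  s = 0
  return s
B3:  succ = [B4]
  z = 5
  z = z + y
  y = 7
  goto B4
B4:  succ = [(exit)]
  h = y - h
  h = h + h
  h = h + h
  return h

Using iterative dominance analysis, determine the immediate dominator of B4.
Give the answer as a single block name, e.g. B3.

Answer: B1

Working:
idom tree: B1←B0 B2←B0 B3←B1 B4←B1
Dom at joins:
  B4: preds {B1,B3}: {B0,B1} ∩ {B0,B1,B3} = {B0,B1}; idom=B1

idom(B4) = B1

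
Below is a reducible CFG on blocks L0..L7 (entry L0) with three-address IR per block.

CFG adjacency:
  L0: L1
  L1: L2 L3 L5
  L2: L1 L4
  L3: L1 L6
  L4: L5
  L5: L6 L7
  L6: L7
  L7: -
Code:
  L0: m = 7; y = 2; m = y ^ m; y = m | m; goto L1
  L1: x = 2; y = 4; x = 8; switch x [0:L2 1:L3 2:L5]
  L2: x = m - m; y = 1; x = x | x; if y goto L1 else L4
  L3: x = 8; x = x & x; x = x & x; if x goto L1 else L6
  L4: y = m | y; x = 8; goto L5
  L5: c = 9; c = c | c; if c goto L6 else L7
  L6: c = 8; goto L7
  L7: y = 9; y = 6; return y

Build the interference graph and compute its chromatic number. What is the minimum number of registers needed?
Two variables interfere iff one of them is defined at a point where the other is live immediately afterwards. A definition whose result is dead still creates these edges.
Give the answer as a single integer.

Answer: 3

Working:
Per-block:
  L0: def={m,y} ue=∅
  L1: def={x,y} ue=∅
  L2: def={x,y} ue={m}
  L3: def={x} ue=∅
  L4: def={x,y} ue={m,y}
  L5: def={c} ue=∅
  L6: def={c} ue=∅
  L7: def={y} ue=∅

Backward fixpoint:
  live L0: ∅→{m}
  live L1: {m}→{m}
  live L2: {m}→{m,y}
  live L3: {m}→{m}
  live L4: {m,y}→∅
  live L5: ∅→∅
  live L6: ∅→∅
  live L7: ∅→∅

Interfere edges:
  c: ∅
  m: {x,y}
  x: {m,y}
  y: {m,x}

Registers:
  {m,x,y} pairwise interfere (3-clique) ⇒ χ ≥ 3
  3-colouring: r0={c,m}  r1={x}  r2={y}
  χ = 3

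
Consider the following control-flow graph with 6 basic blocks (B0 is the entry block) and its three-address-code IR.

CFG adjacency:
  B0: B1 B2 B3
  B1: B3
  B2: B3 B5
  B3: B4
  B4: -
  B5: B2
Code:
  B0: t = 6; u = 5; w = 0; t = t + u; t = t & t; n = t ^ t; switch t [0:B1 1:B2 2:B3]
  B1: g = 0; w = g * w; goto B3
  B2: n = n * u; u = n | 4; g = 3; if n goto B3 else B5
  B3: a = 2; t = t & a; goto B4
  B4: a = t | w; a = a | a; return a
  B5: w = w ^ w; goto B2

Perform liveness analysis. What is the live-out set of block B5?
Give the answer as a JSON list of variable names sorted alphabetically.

def/use:
  B0: def={n,t,u,w} ue=∅
  B1: def={g,w} ue={w}
  B2: def={g,n,u} ue={n,u}
  B3: def={a,t} ue={t}
  B4: def={a} ue={t,w}
  B5: def={w} ue={w}

Backward fixpoint:
  live B0: ∅→{n,t,u,w}
  live B1: {t,w}→{t,w}
  live B2: {n,t,u,w}→{n,t,u,w}
  live B3: {t,w}→{t,w}
  live B4: {t,w}→∅
  live B5: {n,t,u,w}→{n,t,u,w}

live-out(B5) = ["n", "t", "u", "w"]

Answer: ["n", "t", "u", "w"]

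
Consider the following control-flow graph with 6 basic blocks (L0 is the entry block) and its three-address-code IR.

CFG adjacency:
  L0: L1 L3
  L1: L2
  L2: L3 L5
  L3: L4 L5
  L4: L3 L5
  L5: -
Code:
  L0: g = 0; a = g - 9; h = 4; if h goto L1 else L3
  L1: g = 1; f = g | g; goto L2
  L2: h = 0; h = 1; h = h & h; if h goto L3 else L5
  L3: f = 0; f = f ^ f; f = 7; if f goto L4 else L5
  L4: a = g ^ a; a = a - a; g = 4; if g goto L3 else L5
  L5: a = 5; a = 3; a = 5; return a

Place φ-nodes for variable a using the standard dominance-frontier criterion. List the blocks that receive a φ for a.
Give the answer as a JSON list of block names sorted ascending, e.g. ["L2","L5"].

Answer: ["L3", "L5"]

Analysis:
idom tree: L1←L0 L2←L1 L3←L0 L4←L3 L5←L0
Dom at joins:
  L3: preds {L0,L2,L4}: {L0} ∩ {L0,L1,L2} ∩ {L0,L3,L4} = {L0}; idom=L0
  L5: preds {L2,L3,L4}: {L0,L1,L2} ∩ {L0,L3} ∩ {L0,L3,L4} = {L0}; idom=L0

Frontier:
  L3←L0: walk · to L0
  L3←L2: walk L2→L1 to L0
  L3←L4: walk L4→L3 to L0
  L5←L2: walk L2→L1 to L0
  L5←L3: walk L3 to L0
  L5←L4: walk L4→L3 to L0
  DF(L0)=∅
  DF(L1)={L3,L5}
  DF(L2)={L3,L5}
  DF(L3)={L3,L5}
  DF(L4)={L3,L5}
  DF(L5)=∅

φ for a: defs {L0,L4,L5}
  DF⁺ = {L3,L5}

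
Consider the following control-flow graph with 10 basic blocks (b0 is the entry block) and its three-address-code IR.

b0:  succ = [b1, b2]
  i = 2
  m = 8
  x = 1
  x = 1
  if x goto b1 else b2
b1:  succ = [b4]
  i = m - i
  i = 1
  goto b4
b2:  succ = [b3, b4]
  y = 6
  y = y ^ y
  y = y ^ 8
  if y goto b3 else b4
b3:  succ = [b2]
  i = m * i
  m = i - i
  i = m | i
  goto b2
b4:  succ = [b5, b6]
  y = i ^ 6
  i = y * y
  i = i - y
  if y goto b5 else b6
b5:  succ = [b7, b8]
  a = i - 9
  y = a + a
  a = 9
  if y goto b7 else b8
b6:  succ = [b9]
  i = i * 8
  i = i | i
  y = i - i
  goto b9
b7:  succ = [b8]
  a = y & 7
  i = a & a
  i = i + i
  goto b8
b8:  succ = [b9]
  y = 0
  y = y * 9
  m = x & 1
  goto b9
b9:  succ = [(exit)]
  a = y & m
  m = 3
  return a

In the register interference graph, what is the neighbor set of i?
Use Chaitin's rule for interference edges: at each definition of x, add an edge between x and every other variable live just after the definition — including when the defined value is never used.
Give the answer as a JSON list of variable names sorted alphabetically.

def/use:
  b0 def {i,m,x} use ∅
  b1 def {i} use {i,m}
  b2 def {y} use ∅
  b3 def {i,m} use {i,m}
  b4 def {i,y} use {i}
  b5 def {a,y} use {i}
  b6 def {i,y} use {i}
  b7 def {a,i} use {y}
  b8 def {m,y} use {x}
  b9 def {a,m} use {m,y}

Backward fixpoint:
  b0: in=∅ out={i,m,x}
  b1: in={i,m,x} out={i,m,x}
  b2: in={i,m,x} out={i,m,x}
  b3: in={i,m,x} out={i,m,x}
  b4: in={i,m,x} out={i,m,x}
  b5: in={i,x} out={x,y}
  b6: in={i,m} out={m,y}
  b7: in={x,y} out={x}
  b8: in={x} out={m,y}
  b9: in={m,y} out=∅

Interference:
  a — {m,x,y}
  i — {m,x,y}
  m — {a,i,x,y}
  x — {a,i,m,y}
  y — {a,i,m,x}

N(i) = ["m", "x", "y"]

Answer: ["m", "x", "y"]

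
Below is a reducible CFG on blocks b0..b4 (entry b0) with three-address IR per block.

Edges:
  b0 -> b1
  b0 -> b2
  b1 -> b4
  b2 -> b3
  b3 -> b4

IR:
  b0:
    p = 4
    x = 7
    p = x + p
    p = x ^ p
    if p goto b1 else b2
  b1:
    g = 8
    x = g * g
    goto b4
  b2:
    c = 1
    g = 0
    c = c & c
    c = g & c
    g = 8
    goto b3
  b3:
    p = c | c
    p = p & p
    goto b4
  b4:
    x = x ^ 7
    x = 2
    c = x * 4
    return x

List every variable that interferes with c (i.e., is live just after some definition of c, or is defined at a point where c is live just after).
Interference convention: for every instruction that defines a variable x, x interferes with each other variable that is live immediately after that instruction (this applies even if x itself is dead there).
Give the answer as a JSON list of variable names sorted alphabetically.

Block summaries:
  b0: def={p,x} ue=∅
  b1: def={g,x} ue=∅
  b2: def={c,g} ue=∅
  b3: def={p} ue={c}
  b4: def={c,x} ue={x}

Live sets:
  live b0: ∅→{x}
  live b1: ∅→{x}
  live b2: {x}→{c,x}
  live b3: {c,x}→{x}
  live b4: {x}→∅

Conflict graph:
  c: {g,x}
  g: {c,x}
  p: {x}
  x: {c,g,p}

N(c) = ["g", "x"]

Answer: ["g", "x"]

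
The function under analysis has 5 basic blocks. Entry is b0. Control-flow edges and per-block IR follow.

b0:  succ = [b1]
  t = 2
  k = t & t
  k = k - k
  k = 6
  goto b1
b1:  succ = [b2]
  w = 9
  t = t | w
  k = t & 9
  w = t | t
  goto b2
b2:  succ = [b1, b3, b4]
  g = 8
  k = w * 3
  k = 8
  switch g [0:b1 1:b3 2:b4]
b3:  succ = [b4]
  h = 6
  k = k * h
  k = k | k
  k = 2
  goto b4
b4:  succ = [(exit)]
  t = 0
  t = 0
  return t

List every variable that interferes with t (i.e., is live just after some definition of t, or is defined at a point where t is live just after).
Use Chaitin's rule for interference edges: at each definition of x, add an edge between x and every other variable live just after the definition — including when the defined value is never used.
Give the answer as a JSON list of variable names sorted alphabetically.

Answer: ["g", "k", "w"]

Analysis:
Block summaries:
  b0: {k,t} / ∅
  b1: {k,t,w} / {t}
  b2: {g,k} / {w}
  b3: {h,k} / {k}
  b4: {t} / ∅

Backward fixpoint:
  b0: in=∅ out={t}
  b1: in={t} out={t,w}
  b2: in={t,w} out={k,t}
  b3: in={k} out=∅
  b4: in=∅ out=∅

Interfere edges:
  g: {k,t,w}
  h: {k}
  k: {g,h,t}
  t: {g,k,w}
  w: {g,t}

N(t) = ["g", "k", "w"]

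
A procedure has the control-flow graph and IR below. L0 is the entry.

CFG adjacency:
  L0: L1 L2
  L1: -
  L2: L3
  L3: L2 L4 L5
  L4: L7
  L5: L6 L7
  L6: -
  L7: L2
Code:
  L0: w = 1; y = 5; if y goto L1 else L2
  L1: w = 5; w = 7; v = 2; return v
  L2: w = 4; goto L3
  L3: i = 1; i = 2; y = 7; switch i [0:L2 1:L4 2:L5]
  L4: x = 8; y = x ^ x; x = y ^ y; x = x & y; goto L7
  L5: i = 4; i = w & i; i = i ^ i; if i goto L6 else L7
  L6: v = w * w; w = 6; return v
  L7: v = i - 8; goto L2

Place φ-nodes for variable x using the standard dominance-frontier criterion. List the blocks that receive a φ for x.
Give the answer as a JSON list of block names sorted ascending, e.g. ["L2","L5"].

idom tree: L1←L0 L2←L0 L3←L2 L4←L3 L5←L3 L6←L5 L7←L3
Join-block Dom:
  L2: preds {L0,L3,L7}: {L0} ∩ {L0,L2,L3} ∩ {L0,L2,L3,L7} = {L0}; idom=L0
  L7: preds {L4,L5}: {L0,L2,L3,L4} ∩ {L0,L2,L3,L5} = {L0,L2,L3}; idom=L3

Frontier:
  L2←L0: walk · to L0
  L2←L3: walk L3→L2 to L0
  L2←L7: walk L7→L3→L2 to L0
  L7←L4: walk L4 to L3
  L7←L5: walk L5 to L3
  L0 → ∅
  L1 → ∅
  L2 → {L2}
  L3 → {L2}
  L4 → {L7}
  L5 → {L7}
  L6 → ∅
  L7 → {L2}

φ for x: defs {L4}
  DF⁺ = {L2,L7}

Answer: ["L2", "L7"]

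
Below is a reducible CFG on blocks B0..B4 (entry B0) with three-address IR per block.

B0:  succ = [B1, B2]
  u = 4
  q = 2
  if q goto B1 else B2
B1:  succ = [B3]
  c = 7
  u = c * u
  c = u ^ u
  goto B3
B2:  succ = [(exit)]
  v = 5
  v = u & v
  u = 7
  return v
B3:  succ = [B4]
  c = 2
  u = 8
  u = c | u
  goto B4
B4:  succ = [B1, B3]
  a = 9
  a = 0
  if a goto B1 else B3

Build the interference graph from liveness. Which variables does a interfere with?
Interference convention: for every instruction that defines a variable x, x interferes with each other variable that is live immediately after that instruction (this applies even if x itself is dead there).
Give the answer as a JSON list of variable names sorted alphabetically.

Per-block:
  B0: def={q,u} ue=∅
  B1: def={c,u} ue={u}
  B2: def={u,v} ue={u}
  B3: def={c,u} ue=∅
  B4: def={a} ue=∅

Backward fixpoint:
  B0 li=∅ lo={u}
  B1 li={u} lo=∅
  B2 li={u} lo=∅
  B3 li=∅ lo={u}
  B4 li={u} lo={u}

Conflict graph:
  a — {u}
  c — {u}
  q — {u}
  u — {a,c,q,v}
  v — {u}

N(a) = ["u"]

Answer: ["u"]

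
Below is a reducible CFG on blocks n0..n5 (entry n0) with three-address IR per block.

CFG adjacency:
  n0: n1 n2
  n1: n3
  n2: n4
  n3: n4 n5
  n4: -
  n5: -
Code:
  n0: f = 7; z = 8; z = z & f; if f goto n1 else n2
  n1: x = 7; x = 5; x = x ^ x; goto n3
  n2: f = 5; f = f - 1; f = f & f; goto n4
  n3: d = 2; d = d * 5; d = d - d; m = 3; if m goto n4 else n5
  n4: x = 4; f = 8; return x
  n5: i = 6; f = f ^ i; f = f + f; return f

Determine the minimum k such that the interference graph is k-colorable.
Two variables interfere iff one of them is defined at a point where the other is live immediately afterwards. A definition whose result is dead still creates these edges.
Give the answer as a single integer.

Block summaries:
  n0 def {f,z} use ∅
  n1 def {x} use ∅
  n2 def {f} use ∅
  n3 def {d,m} use ∅
  n4 def {f,x} use ∅
  n5 def {f,i} use {f}

Backward fixpoint:
  live n0: ∅→{f}
  live n1: {f}→{f}
  live n2: ∅→∅
  live n3: {f}→{f}
  live n4: ∅→∅
  live n5: {f}→∅

Interfere edges:
  d — {f}
  f — {d,i,m,x,z}
  i — {f}
  m — {f}
  x — {f}
  z — {f}

Chromatic number:
  clique {d,f} ⇒ need ≥ 2
  2-colouring: c0={f}  c1={d,i,m,x,z}
  χ = 2

Answer: 2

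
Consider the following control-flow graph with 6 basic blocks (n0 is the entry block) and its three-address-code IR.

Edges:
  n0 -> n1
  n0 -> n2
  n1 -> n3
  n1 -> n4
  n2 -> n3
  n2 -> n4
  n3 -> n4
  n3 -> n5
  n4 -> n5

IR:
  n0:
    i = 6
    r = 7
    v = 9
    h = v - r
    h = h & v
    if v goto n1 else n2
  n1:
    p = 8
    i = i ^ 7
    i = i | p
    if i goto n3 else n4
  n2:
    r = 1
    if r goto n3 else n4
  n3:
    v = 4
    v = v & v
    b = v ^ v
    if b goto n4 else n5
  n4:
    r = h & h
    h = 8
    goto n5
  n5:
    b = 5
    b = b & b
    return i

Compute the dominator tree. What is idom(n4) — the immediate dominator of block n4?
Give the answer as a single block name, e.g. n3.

idom tree: n1←n0 n2←n0 n3←n0 n4←n0 n5←n0
Dom∩ at merges:
  n3: preds {n1,n2}: {n0,n1} ∩ {n0,n2} = {n0}; idom=n0
  n4: preds {n1,n2,n3}: {n0,n1} ∩ {n0,n2} ∩ {n0,n3} = {n0}; idom=n0
  n5: preds {n3,n4}: {n0,n3} ∩ {n0,n4} = {n0}; idom=n0

idom(n4) = n0

Answer: n0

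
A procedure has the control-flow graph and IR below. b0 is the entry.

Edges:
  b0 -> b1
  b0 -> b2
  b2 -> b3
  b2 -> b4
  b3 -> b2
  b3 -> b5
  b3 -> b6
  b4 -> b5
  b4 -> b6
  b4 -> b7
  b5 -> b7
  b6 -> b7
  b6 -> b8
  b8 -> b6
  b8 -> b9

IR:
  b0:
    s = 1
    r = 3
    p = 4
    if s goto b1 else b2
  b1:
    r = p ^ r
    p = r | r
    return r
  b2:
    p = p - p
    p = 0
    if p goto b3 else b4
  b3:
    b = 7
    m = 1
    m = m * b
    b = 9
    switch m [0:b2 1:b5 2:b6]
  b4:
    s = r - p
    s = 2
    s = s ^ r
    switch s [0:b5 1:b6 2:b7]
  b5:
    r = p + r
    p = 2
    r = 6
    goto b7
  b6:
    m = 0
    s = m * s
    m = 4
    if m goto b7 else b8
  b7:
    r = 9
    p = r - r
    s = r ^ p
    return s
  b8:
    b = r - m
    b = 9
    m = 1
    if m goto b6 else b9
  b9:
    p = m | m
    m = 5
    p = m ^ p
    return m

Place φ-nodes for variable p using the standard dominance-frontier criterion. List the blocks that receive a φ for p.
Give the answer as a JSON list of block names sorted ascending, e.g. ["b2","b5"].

Answer: ["b2", "b7"]

Derivation:
idom tree: b1←b0 b2←b0 b3←b2 b4←b2 b5←b2 b6←b2 b7←b2 b8←b6 b9←b8
Dom∩ at merges:
  b2: preds {b0,b3}: {b0} ∩ {b0,b2,b3} = {b0}; idom=b0
  b5: preds {b3,b4}: {b0,b2,b3} ∩ {b0,b2,b4} = {b0,b2}; idom=b2
  b6: preds {b3,b4,b8}: {b0,b2,b3} ∩ {b0,b2,b4} ∩ {b0,b2,b6,b8} = {b0,b2}; idom=b2
  b7: preds {b4,b5,b6}: {b0,b2,b4} ∩ {b0,b2,b5} ∩ {b0,b2,b6} = {b0,b2}; idom=b2

DF walk-up:
  join b2 pred b0: · stop@b0
  join b2 pred b3: b3→b2 stop@b0
  join b5 pred b3: b3 stop@b2
  join b5 pred b4: b4 stop@b2
  join b6 pred b3: b3 stop@b2
  join b6 pred b4: b4 stop@b2
  join b6 pred b8: b8→b6 stop@b2
  join b7 pred b4: b4 stop@b2
  join b7 pred b5: b5 stop@b2
  join b7 pred b6: b6 stop@b2
  b0 → ∅
  b1 → ∅
  b2 → {b2}
  b3 → {b2,b5,b6}
  b4 → {b5,b6,b7}
  b5 → {b7}
  b6 → {b6,b7}
  b7 → ∅
  b8 → {b6}
  b9 → ∅

φ for p: defs {b0,b1,b2,b5,b7,b9}
  DF⁺ = {b2,b7}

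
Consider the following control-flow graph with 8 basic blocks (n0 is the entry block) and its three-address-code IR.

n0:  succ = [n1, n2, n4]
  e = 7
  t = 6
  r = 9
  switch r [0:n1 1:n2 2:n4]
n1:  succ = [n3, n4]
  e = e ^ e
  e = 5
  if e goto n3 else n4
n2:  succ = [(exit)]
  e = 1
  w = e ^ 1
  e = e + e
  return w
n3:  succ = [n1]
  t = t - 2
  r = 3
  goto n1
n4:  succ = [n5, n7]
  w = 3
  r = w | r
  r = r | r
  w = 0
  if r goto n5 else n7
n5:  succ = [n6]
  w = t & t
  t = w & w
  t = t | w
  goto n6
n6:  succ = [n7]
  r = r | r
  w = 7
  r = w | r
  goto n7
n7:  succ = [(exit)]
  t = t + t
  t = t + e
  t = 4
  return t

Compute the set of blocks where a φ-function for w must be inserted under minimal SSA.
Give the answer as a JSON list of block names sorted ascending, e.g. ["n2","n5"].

Answer: ["n7"]

Working:
idom tree: n1←n0 n2←n0 n3←n1 n4←n0 n5←n4 n6←n5 n7←n4
Join-block Dom:
  n1: preds {n0,n3}: {n0} ∩ {n0,n1,n3} = {n0}; idom=n0
  n4: preds {n0,n1}: {n0} ∩ {n0,n1} = {n0}; idom=n0
  n7: preds {n4,n6}: {n0,n4} ∩ {n0,n4,n5,n6} = {n0,n4}; idom=n4

DF derivation:
  n1←n0: walk · to n0
  n1←n3: walk n3→n1 to n0
  n4←n0: walk · to n0
  n4←n1: walk n1 to n0
  n7←n4: walk · to n4
  n7←n6: walk n6→n5 to n4
  DF(n0)=∅
  DF(n1)={n1,n4}
  DF(n2)=∅
  DF(n3)={n1}
  DF(n4)=∅
  DF(n5)={n7}
  DF(n6)={n7}
  DF(n7)=∅

φ for w: defs {n2,n4,n5,n6}
  DF⁺ = {n7}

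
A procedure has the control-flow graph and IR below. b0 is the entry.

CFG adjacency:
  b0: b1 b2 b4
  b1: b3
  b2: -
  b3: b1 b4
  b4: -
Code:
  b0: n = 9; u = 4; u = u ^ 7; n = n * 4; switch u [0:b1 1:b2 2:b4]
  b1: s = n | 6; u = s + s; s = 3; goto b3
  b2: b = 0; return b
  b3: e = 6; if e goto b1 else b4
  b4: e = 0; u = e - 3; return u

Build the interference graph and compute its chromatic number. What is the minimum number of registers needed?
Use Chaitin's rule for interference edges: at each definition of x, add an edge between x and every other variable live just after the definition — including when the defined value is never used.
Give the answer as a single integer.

Answer: 2

Derivation:
Per-block:
  b0 def {n,u} use ∅
  b1 def {s,u} use {n}
  b2 def {b} use ∅
  b3 def {e} use ∅
  b4 def {e,u} use ∅

Live sets:
  b0: in=∅ out={n}
  b1: in={n} out={n}
  b2: in=∅ out=∅
  b3: in={n} out={n}
  b4: in=∅ out=∅

Interfere edges:
  b — ∅
  e — {n}
  n — {e,s,u}
  s — {n}
  u — {n}

Registers:
  {e,n} pairwise interfere (2-clique) ⇒ χ ≥ 2
  assign b→r0 e→r1 n→r0 s→r1 u→r1 — no edge inside a register ⇒ χ ≤ 2
  χ = 2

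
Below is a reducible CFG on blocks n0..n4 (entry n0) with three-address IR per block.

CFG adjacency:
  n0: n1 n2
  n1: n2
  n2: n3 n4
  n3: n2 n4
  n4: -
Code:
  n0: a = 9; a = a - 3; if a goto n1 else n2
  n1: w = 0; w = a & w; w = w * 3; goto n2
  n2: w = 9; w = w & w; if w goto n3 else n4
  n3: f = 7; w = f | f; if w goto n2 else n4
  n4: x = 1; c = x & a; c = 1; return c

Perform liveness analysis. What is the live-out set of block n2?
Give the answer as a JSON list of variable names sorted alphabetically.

Answer: ["a"]

Analysis:
Block summaries:
  n0: {a} / ∅
  n1: {w} / {a}
  n2: {w} / ∅
  n3: {f,w} / ∅
  n4: {c,x} / {a}

Liveness:
  live n0: ∅→{a}
  live n1: {a}→{a}
  live n2: {a}→{a}
  live n3: {a}→{a}
  live n4: {a}→∅

live-out(n2) = ["a"]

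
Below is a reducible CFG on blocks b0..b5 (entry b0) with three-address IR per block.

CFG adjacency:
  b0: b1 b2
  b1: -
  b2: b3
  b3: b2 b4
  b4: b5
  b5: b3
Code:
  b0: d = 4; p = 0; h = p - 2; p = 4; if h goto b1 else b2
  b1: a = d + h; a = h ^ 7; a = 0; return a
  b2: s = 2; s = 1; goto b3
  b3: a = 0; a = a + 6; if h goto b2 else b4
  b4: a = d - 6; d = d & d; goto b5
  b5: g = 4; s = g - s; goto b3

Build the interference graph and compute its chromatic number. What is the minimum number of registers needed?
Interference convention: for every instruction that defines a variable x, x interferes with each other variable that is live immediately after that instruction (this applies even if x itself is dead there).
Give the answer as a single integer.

Answer: 4

Derivation:
Per-block:
  b0: {d,h,p} / ∅
  b1: {a} / {d,h}
  b2: {s} / ∅
  b3: {a} / {h}
  b4: {a,d} / {d}
  b5: {g,s} / {s}

Live sets:
  b0: in=∅ out={d,h}
  b1: in={d,h} out=∅
  b2: in={d,h} out={d,h,s}
  b3: in={d,h,s} out={d,h,s}
  b4: in={d,h,s} out={d,h,s}
  b5: in={d,h,s} out={d,h,s}

Interfere edges:
  a↔{d,h,s}
  d↔{a,g,h,p,s}
  g↔{d,h,s}
  h↔{a,d,g,p,s}
  p↔{d,h}
  s↔{a,d,g,h}

Chromatic number:
  clique {a,d,h,s} ⇒ need ≥ 4
  4-colouring: R0={d}  R1={h}  R2={p,s}  R3={a,g}
  χ = 4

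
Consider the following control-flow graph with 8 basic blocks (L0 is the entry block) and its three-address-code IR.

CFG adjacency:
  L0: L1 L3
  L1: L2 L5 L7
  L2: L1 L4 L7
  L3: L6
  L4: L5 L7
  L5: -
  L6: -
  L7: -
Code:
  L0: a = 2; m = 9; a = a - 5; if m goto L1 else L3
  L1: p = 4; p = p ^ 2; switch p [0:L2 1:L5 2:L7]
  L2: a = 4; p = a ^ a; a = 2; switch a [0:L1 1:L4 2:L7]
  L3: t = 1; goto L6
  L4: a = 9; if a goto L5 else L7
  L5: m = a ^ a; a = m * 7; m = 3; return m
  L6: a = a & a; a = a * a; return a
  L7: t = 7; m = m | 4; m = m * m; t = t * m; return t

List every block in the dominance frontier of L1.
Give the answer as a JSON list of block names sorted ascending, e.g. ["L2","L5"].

Answer: ["L1"]

Working:
idom tree: L1←L0 L2←L1 L3←L0 L4←L2 L5←L1 L6←L3 L7←L1
Dom∩ at merges:
  L1: preds {L0,L2}: {L0} ∩ {L0,L1,L2} = {L0}; idom=L0
  L5: preds {L1,L4}: {L0,L1} ∩ {L0,L1,L2,L4} = {L0,L1}; idom=L1
  L7: preds {L1,L2,L4}: {L0,L1} ∩ {L0,L1,L2} ∩ {L0,L1,L2,L4} = {L0,L1}; idom=L1

DF derivation:
  join L1 pred L0: · stop@L0
  join L1 pred L2: L2→L1 stop@L0
  join L5 pred L1: · stop@L1
  join L5 pred L4: L4→L2 stop@L1
  join L7 pred L1: · stop@L1
  join L7 pred L2: L2 stop@L1
  join L7 pred L4: L4→L2 stop@L1
  L0 → ∅
  L1 → {L1}
  L2 → {L1,L5,L7}
  L3 → ∅
  L4 → {L5,L7}
  L5 → ∅
  L6 → ∅
  L7 → ∅

DF(L1) = ["L1"]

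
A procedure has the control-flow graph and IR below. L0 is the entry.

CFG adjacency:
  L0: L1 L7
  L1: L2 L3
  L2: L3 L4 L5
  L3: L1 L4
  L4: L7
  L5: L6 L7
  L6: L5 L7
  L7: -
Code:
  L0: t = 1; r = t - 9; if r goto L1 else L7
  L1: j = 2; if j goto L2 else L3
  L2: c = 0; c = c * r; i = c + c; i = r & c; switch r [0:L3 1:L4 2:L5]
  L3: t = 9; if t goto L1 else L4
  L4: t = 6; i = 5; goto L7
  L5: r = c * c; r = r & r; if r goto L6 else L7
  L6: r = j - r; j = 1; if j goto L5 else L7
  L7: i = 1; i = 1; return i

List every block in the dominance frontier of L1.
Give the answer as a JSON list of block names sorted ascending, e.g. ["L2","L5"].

idom tree: L1←L0 L2←L1 L3←L1 L4←L1 L5←L2 L6←L5 L7←L0
Dom∩ at merges:
  L1: preds {L0,L3}: {L0} ∩ {L0,L1,L3} = {L0}; idom=L0
  L3: preds {L1,L2}: {L0,L1} ∩ {L0,L1,L2} = {L0,L1}; idom=L1
  L4: preds {L2,L3}: {L0,L1,L2} ∩ {L0,L1,L3} = {L0,L1}; idom=L1
  L5: preds {L2,L6}: {L0,L1,L2} ∩ {L0,L1,L2,L5,L6} = {L0,L1,L2}; idom=L2
  L7: preds {L0,L4,L5,L6}: {L0} ∩ {L0,L1,L4} ∩ {L0,L1,L2,L5} ∩ {L0,L1,L2,L5,L6} = {L0}; idom=L0

DF derivation:
  join L1 pred L0: · stop@L0
  join L1 pred L3: L3→L1 stop@L0
  join L3 pred L1: · stop@L1
  join L3 pred L2: L2 stop@L1
  join L4 pred L2: L2 stop@L1
  join L4 pred L3: L3 stop@L1
  join L5 pred L2: · stop@L2
  join L5 pred L6: L6→L5 stop@L2
  join L7 pred L0: · stop@L0
  join L7 pred L4: L4→L1 stop@L0
  join L7 pred L5: L5→L2→L1 stop@L0
  join L7 pred L6: L6→L5→L2→L1 stop@L0
  DF(L0)=∅
  DF(L1)={L1,L7}
  DF(L2)={L3,L4,L7}
  DF(L3)={L1,L4}
  DF(L4)={L7}
  DF(L5)={L5,L7}
  DF(L6)={L5,L7}
  DF(L7)=∅

DF(L1) = ["L1", "L7"]

Answer: ["L1", "L7"]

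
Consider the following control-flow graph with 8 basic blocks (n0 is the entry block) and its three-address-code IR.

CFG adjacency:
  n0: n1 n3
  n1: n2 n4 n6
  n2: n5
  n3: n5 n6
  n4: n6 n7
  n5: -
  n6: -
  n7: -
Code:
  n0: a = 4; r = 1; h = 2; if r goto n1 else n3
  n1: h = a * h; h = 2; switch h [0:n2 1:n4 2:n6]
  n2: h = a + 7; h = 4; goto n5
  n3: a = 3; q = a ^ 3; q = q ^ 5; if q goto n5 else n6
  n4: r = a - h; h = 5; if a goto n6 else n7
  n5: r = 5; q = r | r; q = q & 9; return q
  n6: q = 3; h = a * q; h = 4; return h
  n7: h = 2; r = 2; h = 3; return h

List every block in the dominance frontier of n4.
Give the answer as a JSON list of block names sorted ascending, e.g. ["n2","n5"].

Answer: ["n6"]

Working:
idom tree: n1←n0 n2←n1 n3←n0 n4←n1 n5←n0 n6←n0 n7←n4
Dom∩ at merges:
  n5: preds {n2,n3}: {n0,n1,n2} ∩ {n0,n3} = {n0}; idom=n0
  n6: preds {n1,n3,n4}: {n0,n1} ∩ {n0,n3} ∩ {n0,n1,n4} = {n0}; idom=n0

Frontier:
  join n5 pred n2: n2→n1 stop@n0
  join n5 pred n3: n3 stop@n0
  join n6 pred n1: n1 stop@n0
  join n6 pred n3: n3 stop@n0
  join n6 pred n4: n4→n1 stop@n0
  DF(n0)=∅
  DF(n1)={n5,n6}
  DF(n2)={n5}
  DF(n3)={n5,n6}
  DF(n4)={n6}
  DF(n5)=∅
  DF(n6)=∅
  DF(n7)=∅

DF(n4) = ["n6"]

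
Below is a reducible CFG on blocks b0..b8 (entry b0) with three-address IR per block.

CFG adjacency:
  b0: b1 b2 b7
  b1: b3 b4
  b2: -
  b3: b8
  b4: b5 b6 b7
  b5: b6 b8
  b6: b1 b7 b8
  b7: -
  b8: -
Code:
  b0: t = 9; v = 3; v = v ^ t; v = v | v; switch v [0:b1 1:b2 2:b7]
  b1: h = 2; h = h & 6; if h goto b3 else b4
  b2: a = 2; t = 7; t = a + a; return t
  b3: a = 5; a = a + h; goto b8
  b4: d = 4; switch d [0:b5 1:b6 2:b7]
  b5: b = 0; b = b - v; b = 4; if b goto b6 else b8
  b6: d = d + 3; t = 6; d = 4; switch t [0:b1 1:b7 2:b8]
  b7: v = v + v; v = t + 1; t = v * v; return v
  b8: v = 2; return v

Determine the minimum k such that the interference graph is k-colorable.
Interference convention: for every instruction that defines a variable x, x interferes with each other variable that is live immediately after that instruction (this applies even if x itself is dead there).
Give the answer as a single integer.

Answer: 3

Working:
Block summaries:
  b0: {t,v} / ∅
  b1: {h} / ∅
  b2: {a,t} / ∅
  b3: {a} / {h}
  b4: {d} / ∅
  b5: {b} / {v}
  b6: {d,t} / {d}
  b7: {t,v} / {t,v}
  b8: {v} / ∅

Liveness:
  b0 li=∅ lo={t,v}
  b1 li={t,v} lo={h,t,v}
  b2 li=∅ lo=∅
  b3 li={h} lo=∅
  b4 li={t,v} lo={d,t,v}
  b5 li={d,v} lo={d,v}
  b6 li={d,v} lo={t,v}
  b7 li={t,v} lo=∅
  b8 li=∅ lo=∅

Interfere edges:
  a: {h,t}
  b: {d,v}
  d: {b,t,v}
  h: {a,t,v}
  t: {a,d,h,v}
  v: {b,d,h,t}

Colouring:
  clique {a,h,t} ⇒ need ≥ 3
  assign a→r1 b→r0 d→r2 h→r2 t→r0 v→r1 — no edge inside a register ⇒ χ ≤ 3
  χ = 3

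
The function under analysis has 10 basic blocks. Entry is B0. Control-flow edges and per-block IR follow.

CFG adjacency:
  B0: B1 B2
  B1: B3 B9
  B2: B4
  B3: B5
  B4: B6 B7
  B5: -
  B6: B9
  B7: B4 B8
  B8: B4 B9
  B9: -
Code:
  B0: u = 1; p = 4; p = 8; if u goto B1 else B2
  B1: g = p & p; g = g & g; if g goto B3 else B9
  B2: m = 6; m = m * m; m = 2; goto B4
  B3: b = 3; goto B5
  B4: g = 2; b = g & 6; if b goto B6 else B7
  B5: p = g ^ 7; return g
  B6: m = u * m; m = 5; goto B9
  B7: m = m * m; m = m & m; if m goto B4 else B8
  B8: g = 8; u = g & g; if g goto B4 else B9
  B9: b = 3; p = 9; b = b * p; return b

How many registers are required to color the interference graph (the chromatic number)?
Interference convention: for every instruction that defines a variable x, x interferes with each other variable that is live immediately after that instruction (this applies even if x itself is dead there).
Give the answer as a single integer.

def/use:
  B0: {p,u} / ∅
  B1: {g} / {p}
  B2: {m} / ∅
  B3: {b} / ∅
  B4: {b,g} / ∅
  B5: {p} / {g}
  B6: {m} / {m,u}
  B7: {m} / {m}
  B8: {g,u} / ∅
  B9: {b,p} / ∅

Backward fixpoint:
  B0: in=∅ out={p,u}
  B1: in={p} out={g}
  B2: in={u} out={m,u}
  B3: in={g} out={g}
  B4: in={m,u} out={m,u}
  B5: in={g} out=∅
  B6: in={m,u} out=∅
  B7: in={m,u} out={m,u}
  B8: in={m} out={m,u}
  B9: in=∅ out=∅

Conflict graph:
  b: {g,m,p,u}
  g: {b,m,p,u}
  m: {b,g,u}
  p: {b,g,u}
  u: {b,g,m,p}

Registers:
  {b,g,m,u} pairwise interfere (4-clique) ⇒ χ ≥ 4
  assign b→R0 g→R1 m→R3 p→R3 u→R2 — no edge inside a register ⇒ χ ≤ 4
  χ = 4

Answer: 4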